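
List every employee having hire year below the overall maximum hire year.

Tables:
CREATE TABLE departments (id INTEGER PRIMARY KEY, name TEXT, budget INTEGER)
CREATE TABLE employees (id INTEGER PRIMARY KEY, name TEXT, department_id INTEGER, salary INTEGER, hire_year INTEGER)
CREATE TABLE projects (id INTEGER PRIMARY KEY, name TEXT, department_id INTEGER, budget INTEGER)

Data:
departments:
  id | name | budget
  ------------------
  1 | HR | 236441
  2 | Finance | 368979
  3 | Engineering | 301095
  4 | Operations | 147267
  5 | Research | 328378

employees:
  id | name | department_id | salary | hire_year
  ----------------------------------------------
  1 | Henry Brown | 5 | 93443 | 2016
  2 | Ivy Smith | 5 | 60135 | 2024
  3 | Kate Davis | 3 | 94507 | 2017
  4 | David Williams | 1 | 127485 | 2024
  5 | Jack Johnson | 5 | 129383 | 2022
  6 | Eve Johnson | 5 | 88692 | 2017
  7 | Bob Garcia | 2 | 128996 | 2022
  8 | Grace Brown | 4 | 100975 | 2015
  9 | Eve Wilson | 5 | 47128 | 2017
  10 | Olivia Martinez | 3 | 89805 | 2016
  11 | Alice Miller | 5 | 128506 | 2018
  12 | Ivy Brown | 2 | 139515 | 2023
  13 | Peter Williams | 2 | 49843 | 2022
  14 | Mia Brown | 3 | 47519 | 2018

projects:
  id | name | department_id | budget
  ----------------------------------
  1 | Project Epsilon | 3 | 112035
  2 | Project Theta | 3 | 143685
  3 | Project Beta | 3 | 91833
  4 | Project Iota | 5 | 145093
SELECT name, hire_year FROM employees WHERE hire_year < (SELECT MAX(hire_year) FROM employees)

Execution result:
name | hire_year
Henry Brown | 2016
Kate Davis | 2017
Jack Johnson | 2022
Eve Johnson | 2017
Bob Garcia | 2022
Grace Brown | 2015
Eve Wilson | 2017
Olivia Martinez | 2016
Alice Miller | 2018
Ivy Brown | 2023
Peter Williams | 2022
Mia Brown | 2018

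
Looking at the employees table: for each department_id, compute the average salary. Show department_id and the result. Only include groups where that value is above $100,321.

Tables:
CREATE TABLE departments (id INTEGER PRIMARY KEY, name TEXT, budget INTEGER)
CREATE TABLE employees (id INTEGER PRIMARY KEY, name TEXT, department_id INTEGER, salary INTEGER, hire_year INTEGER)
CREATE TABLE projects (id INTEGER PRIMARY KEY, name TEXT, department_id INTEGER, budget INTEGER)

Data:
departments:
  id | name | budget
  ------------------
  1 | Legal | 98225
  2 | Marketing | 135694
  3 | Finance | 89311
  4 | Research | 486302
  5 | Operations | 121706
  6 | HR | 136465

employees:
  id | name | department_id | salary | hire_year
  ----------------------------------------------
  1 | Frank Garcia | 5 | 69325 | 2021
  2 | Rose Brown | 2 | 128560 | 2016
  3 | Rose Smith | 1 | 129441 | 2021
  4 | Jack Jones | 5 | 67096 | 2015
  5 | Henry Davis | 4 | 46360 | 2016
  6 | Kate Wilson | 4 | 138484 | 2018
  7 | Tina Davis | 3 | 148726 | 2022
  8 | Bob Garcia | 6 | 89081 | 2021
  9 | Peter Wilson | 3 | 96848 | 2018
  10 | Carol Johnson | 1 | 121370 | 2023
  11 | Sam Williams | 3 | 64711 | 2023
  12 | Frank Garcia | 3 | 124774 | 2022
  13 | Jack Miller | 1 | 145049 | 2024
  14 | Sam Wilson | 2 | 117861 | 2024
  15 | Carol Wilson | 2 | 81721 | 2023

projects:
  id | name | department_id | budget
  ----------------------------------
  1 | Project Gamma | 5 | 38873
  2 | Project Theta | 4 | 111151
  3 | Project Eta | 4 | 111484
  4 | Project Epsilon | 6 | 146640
SELECT department_id, AVG(salary) AS avg_salary FROM employees GROUP BY department_id HAVING AVG(salary) > 100321

Execution result:
department_id | avg_salary
1 | 131953.33
2 | 109380.67
3 | 108764.75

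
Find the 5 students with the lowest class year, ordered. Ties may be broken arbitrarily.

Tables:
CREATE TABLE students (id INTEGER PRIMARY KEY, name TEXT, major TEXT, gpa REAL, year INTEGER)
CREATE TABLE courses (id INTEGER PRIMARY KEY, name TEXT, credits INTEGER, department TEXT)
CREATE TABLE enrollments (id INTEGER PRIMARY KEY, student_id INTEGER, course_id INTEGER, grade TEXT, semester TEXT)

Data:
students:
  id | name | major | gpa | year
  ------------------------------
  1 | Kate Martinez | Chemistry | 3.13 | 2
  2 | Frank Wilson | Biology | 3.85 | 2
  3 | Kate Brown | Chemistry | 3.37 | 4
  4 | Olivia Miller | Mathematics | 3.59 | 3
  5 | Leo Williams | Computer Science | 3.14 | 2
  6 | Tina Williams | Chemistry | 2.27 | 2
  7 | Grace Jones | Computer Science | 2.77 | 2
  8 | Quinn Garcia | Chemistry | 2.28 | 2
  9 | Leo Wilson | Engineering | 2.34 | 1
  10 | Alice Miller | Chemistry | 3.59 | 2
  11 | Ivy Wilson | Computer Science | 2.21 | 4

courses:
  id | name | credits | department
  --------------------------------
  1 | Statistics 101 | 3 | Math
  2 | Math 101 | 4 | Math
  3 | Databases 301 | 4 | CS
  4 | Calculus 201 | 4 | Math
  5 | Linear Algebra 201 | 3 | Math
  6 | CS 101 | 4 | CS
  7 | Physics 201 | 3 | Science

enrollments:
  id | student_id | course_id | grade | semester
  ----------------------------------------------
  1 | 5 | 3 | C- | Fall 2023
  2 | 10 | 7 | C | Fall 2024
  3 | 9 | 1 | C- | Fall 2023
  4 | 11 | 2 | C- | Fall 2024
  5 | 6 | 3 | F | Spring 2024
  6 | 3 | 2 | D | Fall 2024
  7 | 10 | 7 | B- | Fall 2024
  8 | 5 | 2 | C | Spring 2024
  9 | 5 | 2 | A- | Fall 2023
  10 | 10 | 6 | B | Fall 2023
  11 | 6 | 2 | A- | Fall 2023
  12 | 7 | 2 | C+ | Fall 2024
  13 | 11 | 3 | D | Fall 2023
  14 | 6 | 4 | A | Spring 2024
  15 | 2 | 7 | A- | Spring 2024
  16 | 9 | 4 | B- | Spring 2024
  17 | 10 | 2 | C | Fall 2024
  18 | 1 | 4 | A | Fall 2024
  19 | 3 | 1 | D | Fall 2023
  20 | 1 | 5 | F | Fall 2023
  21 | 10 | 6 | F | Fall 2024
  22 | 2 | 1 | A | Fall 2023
SELECT name, year FROM students ORDER BY year ASC LIMIT 5

Execution result:
name | year
Leo Wilson | 1
Kate Martinez | 2
Frank Wilson | 2
Leo Williams | 2
Tina Williams | 2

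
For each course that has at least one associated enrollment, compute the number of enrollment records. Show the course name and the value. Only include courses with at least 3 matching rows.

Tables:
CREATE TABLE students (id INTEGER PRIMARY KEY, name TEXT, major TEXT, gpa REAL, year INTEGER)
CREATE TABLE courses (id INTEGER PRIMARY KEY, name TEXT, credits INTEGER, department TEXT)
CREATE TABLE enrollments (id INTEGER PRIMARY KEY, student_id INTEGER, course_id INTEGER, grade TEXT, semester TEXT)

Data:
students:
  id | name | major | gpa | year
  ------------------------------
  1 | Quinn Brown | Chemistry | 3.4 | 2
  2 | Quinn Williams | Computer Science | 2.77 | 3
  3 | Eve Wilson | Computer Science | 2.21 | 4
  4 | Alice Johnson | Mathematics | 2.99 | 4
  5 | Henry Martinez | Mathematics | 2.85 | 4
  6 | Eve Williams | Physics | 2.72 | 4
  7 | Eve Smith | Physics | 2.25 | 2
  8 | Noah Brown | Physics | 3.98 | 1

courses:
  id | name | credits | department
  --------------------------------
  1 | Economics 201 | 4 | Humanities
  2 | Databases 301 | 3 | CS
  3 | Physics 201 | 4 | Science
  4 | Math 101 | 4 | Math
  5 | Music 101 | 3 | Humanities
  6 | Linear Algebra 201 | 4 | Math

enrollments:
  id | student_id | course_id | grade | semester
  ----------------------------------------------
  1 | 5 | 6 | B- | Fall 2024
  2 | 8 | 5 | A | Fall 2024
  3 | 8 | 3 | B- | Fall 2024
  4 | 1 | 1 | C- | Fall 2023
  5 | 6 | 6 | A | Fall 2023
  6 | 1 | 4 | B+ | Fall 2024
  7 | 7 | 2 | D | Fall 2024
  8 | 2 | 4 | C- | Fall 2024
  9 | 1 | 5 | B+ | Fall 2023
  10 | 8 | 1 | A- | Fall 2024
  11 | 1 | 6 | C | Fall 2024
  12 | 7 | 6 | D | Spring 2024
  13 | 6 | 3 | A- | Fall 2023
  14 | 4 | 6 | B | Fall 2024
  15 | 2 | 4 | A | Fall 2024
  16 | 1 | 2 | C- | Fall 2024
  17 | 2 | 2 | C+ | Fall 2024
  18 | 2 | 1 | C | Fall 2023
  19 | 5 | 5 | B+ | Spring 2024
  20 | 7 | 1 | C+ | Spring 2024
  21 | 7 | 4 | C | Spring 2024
SELECT p.name, COUNT(*) AS n FROM enrollments c JOIN courses p ON c.course_id = p.id GROUP BY p.id, p.name HAVING COUNT(*) >= 3

Execution result:
name | n
Economics 201 | 4
Databases 301 | 3
Math 101 | 4
Music 101 | 3
Linear Algebra 201 | 5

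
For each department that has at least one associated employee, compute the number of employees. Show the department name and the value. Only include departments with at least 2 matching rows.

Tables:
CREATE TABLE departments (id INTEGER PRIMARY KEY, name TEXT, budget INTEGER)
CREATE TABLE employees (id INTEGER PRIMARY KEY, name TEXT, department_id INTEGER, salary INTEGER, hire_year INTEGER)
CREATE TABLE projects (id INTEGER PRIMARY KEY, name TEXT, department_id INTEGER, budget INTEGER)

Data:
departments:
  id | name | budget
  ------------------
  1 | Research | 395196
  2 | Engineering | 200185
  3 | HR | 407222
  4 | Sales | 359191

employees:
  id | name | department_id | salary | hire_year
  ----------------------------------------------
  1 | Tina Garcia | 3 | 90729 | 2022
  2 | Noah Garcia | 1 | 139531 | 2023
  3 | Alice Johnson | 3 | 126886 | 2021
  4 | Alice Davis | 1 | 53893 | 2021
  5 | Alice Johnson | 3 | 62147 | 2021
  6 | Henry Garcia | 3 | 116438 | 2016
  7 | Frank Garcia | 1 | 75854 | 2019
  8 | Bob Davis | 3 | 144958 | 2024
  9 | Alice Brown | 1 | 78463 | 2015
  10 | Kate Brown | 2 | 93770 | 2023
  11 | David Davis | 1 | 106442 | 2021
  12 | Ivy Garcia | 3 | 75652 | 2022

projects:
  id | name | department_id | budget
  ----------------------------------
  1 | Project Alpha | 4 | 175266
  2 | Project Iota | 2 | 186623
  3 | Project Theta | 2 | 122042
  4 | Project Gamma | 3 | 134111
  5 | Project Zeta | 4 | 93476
SELECT p.name, COUNT(*) AS n FROM employees c JOIN departments p ON c.department_id = p.id GROUP BY p.id, p.name HAVING COUNT(*) >= 2

Execution result:
name | n
Research | 5
HR | 6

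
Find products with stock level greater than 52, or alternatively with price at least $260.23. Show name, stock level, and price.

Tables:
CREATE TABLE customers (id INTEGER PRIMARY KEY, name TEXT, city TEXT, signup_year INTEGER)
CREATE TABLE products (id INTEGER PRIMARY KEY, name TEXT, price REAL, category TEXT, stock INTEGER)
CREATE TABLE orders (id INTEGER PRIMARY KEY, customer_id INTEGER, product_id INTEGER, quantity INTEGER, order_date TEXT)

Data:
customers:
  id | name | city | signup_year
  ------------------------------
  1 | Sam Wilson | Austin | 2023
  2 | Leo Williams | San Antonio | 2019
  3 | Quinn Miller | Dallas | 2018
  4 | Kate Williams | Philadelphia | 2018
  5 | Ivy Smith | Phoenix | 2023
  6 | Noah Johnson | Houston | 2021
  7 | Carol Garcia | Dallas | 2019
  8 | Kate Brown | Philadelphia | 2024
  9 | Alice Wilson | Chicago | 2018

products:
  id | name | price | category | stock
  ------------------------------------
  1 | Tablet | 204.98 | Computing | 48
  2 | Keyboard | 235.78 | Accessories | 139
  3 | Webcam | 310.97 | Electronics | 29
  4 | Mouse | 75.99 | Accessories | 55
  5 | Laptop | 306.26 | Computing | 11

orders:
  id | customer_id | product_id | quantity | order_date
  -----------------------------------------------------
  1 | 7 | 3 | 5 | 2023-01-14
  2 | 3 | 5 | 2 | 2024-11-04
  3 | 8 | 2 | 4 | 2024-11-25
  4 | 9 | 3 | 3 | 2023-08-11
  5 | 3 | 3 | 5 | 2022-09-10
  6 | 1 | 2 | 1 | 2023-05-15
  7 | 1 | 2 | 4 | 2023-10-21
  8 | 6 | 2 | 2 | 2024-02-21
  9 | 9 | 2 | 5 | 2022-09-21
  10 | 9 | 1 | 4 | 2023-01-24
SELECT name, stock, price FROM products WHERE stock > 52 OR price >= 260.23

Execution result:
name | stock | price
Keyboard | 139 | 235.78
Webcam | 29 | 310.97
Mouse | 55 | 75.99
Laptop | 11 | 306.26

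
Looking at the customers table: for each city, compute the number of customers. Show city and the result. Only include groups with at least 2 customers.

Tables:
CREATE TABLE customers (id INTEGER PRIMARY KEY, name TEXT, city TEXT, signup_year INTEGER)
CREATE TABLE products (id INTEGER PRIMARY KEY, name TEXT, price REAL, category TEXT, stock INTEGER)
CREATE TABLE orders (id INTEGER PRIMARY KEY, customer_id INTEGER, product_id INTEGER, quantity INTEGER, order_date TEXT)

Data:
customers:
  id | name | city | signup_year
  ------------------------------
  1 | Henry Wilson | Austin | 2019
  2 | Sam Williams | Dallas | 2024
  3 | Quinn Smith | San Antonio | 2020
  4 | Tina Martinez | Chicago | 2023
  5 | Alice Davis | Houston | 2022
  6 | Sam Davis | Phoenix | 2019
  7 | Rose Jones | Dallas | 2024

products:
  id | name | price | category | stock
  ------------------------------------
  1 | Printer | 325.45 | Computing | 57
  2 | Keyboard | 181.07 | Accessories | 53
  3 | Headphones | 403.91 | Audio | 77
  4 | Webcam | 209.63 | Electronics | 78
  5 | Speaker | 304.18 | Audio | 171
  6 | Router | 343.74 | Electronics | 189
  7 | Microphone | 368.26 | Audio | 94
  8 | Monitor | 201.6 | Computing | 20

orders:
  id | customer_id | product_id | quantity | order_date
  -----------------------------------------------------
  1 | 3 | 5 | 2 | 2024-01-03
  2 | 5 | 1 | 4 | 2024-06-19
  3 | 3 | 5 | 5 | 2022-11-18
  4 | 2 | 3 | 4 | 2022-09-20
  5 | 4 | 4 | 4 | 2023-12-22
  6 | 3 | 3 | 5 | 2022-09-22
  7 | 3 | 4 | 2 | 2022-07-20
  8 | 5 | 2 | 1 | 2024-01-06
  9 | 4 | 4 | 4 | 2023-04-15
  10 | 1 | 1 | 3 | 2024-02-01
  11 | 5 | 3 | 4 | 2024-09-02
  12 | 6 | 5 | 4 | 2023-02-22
SELECT city, COUNT(*) AS n FROM customers GROUP BY city HAVING COUNT(*) >= 2

Execution result:
city | n
Dallas | 2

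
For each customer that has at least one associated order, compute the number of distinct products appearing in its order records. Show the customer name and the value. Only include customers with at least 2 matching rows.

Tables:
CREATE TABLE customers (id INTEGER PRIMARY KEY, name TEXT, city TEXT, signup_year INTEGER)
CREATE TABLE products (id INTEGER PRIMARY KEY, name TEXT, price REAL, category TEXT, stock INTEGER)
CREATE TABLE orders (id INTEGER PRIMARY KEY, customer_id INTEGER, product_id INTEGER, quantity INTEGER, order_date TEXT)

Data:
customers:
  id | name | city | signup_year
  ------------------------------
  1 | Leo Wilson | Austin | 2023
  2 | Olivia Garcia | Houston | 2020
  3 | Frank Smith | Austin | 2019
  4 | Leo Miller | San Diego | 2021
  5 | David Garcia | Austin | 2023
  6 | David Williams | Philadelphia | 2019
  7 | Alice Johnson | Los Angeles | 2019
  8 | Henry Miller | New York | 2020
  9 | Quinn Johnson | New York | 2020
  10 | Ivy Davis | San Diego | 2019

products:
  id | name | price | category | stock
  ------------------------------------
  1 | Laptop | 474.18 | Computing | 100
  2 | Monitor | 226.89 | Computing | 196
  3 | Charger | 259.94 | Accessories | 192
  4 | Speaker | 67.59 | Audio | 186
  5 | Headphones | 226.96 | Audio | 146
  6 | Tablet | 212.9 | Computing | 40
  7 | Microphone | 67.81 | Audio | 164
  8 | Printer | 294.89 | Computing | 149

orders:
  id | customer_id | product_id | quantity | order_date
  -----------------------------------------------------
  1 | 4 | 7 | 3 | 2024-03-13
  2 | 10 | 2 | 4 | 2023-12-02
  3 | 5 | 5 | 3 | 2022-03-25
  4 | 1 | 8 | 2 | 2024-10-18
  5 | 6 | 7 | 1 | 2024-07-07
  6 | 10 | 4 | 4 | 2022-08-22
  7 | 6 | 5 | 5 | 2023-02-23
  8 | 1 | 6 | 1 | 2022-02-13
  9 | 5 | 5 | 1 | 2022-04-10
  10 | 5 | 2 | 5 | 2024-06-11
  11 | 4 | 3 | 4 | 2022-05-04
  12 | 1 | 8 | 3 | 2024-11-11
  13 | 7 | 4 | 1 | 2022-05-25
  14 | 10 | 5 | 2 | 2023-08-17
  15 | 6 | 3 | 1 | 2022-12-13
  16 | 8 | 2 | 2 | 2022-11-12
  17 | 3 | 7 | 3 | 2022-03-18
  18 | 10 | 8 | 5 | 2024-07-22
SELECT p.name, COUNT(DISTINCT c.product_id) AS distinct_product_count FROM orders c JOIN customers p ON c.customer_id = p.id GROUP BY p.id, p.name HAVING COUNT(*) >= 2

Execution result:
name | distinct_product_count
Leo Wilson | 2
Leo Miller | 2
David Garcia | 2
David Williams | 3
Ivy Davis | 4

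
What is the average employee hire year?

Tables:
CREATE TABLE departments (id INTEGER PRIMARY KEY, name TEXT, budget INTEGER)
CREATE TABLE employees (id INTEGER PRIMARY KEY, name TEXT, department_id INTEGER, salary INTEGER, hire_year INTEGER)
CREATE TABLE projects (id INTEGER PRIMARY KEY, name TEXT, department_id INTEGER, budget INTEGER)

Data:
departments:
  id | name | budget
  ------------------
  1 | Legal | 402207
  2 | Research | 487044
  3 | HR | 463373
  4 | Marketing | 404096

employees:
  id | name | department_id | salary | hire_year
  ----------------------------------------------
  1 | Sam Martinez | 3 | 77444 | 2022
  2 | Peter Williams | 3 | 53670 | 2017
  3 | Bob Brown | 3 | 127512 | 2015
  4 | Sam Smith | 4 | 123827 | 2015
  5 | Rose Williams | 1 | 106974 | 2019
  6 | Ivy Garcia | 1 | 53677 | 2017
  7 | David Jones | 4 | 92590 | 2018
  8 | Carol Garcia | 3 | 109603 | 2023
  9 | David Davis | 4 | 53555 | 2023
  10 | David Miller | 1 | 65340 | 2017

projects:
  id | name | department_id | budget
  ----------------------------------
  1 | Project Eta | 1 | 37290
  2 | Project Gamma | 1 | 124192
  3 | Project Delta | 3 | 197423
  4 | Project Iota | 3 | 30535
SELECT AVG(hire_year) FROM employees

Execution result:
2018.60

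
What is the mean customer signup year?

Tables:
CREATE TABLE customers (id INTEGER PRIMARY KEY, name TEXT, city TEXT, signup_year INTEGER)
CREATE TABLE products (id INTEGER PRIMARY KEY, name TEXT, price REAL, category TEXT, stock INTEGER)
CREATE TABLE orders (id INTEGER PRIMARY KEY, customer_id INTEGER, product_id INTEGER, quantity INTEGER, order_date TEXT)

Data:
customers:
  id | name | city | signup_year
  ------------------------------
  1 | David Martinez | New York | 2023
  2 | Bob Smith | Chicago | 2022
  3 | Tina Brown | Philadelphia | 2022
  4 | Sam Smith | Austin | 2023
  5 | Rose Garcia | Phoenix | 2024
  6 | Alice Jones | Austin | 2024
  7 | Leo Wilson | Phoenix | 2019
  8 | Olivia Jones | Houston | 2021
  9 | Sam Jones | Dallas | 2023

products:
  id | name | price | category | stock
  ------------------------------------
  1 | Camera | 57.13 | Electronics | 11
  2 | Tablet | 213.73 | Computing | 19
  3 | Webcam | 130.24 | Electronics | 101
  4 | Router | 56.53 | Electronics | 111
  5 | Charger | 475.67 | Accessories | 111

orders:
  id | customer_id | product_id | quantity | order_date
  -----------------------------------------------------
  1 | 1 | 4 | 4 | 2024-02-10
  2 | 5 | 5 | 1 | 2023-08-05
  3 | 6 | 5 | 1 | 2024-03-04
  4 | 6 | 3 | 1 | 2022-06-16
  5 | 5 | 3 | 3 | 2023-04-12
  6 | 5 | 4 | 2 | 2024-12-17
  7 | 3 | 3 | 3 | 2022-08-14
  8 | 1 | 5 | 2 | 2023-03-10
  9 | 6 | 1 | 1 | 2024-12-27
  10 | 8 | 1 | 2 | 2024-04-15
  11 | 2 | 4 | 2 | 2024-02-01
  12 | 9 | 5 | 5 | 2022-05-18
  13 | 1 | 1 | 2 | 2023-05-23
SELECT AVG(signup_year) FROM customers

Execution result:
2022.33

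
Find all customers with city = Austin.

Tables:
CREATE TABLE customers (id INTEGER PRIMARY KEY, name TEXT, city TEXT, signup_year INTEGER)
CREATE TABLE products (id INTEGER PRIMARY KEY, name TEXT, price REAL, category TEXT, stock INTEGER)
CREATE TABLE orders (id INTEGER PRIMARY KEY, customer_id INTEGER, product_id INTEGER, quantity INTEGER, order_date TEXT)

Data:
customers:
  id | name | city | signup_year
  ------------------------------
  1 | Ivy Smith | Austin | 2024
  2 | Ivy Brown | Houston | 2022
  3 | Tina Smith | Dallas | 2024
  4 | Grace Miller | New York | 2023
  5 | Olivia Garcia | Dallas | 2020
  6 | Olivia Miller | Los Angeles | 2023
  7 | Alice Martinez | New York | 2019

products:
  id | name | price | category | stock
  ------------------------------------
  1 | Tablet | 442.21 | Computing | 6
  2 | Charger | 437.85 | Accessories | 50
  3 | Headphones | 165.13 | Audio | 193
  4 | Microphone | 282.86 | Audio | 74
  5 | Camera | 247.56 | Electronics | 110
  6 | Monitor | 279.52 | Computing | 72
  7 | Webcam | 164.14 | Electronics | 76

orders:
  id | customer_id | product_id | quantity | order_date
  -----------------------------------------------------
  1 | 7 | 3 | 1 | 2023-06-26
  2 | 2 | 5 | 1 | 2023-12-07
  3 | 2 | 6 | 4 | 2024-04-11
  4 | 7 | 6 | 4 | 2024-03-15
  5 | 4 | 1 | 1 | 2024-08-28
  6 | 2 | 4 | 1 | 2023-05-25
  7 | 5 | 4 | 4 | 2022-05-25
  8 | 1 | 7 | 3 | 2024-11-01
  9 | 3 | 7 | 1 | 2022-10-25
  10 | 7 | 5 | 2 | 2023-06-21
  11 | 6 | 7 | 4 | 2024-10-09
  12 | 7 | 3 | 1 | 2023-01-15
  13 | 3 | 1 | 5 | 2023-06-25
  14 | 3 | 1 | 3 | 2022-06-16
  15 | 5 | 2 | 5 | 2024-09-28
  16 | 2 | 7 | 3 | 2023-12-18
SELECT name, city FROM customers WHERE city = 'Austin'

Execution result:
name | city
Ivy Smith | Austin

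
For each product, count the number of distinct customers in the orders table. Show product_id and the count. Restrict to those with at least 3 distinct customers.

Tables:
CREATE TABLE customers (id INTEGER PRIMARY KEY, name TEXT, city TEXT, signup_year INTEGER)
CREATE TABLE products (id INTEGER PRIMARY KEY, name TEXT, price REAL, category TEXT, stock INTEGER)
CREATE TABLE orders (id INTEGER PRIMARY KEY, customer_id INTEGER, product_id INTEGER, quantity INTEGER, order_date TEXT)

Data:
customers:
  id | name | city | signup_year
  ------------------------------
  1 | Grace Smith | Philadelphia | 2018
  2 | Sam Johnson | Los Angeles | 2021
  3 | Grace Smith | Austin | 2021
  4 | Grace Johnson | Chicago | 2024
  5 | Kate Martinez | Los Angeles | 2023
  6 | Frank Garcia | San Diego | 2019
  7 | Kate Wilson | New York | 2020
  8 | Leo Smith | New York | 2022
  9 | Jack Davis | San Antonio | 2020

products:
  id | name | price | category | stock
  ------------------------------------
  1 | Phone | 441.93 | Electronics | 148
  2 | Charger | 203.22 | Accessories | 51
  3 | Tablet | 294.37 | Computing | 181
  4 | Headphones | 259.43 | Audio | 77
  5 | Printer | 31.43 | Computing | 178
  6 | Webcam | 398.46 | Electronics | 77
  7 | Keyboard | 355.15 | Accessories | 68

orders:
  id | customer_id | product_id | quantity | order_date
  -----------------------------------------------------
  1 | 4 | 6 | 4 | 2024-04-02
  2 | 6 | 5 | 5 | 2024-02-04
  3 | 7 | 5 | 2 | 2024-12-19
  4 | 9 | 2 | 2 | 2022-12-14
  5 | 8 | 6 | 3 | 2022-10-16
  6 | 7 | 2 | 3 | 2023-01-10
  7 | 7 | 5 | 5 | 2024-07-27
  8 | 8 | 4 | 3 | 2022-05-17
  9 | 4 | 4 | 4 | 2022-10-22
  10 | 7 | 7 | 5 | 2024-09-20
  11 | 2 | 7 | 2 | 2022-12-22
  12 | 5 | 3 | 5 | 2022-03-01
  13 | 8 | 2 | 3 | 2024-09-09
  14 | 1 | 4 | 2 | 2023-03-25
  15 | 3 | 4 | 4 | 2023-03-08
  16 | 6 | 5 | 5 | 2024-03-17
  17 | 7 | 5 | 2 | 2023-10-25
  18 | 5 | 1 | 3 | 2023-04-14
SELECT product_id, COUNT(DISTINCT customer_id) AS distinct_customer_count FROM orders GROUP BY product_id HAVING COUNT(DISTINCT customer_id) >= 3

Execution result:
product_id | distinct_customer_count
2 | 3
4 | 4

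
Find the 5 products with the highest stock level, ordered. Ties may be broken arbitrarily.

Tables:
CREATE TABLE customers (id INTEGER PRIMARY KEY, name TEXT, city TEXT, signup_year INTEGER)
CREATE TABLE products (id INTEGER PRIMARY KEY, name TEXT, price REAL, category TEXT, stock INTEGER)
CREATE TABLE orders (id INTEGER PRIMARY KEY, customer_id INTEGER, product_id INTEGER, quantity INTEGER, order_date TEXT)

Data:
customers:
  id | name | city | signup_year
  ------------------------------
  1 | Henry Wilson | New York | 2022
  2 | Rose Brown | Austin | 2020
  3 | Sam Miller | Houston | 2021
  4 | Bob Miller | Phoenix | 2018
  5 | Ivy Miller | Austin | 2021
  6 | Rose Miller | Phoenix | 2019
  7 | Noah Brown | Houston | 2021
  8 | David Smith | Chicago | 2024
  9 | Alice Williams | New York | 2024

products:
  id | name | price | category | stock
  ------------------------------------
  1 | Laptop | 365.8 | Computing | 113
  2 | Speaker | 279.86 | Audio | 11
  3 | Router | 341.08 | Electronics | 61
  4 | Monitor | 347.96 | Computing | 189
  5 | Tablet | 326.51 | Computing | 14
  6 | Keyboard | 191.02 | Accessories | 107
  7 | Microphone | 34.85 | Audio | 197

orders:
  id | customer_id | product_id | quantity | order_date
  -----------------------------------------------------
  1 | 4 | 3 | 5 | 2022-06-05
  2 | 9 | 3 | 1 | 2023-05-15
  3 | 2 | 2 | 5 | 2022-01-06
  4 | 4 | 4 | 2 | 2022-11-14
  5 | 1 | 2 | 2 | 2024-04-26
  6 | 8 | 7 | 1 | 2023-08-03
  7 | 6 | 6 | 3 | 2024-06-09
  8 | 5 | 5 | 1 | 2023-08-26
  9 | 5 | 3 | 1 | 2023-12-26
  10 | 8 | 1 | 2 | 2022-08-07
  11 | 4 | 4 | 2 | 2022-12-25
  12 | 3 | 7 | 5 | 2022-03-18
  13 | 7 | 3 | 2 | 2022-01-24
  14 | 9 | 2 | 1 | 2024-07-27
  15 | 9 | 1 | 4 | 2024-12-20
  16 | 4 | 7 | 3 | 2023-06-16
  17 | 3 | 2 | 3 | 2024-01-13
SELECT name, stock FROM products ORDER BY stock DESC LIMIT 5

Execution result:
name | stock
Microphone | 197
Monitor | 189
Laptop | 113
Keyboard | 107
Router | 61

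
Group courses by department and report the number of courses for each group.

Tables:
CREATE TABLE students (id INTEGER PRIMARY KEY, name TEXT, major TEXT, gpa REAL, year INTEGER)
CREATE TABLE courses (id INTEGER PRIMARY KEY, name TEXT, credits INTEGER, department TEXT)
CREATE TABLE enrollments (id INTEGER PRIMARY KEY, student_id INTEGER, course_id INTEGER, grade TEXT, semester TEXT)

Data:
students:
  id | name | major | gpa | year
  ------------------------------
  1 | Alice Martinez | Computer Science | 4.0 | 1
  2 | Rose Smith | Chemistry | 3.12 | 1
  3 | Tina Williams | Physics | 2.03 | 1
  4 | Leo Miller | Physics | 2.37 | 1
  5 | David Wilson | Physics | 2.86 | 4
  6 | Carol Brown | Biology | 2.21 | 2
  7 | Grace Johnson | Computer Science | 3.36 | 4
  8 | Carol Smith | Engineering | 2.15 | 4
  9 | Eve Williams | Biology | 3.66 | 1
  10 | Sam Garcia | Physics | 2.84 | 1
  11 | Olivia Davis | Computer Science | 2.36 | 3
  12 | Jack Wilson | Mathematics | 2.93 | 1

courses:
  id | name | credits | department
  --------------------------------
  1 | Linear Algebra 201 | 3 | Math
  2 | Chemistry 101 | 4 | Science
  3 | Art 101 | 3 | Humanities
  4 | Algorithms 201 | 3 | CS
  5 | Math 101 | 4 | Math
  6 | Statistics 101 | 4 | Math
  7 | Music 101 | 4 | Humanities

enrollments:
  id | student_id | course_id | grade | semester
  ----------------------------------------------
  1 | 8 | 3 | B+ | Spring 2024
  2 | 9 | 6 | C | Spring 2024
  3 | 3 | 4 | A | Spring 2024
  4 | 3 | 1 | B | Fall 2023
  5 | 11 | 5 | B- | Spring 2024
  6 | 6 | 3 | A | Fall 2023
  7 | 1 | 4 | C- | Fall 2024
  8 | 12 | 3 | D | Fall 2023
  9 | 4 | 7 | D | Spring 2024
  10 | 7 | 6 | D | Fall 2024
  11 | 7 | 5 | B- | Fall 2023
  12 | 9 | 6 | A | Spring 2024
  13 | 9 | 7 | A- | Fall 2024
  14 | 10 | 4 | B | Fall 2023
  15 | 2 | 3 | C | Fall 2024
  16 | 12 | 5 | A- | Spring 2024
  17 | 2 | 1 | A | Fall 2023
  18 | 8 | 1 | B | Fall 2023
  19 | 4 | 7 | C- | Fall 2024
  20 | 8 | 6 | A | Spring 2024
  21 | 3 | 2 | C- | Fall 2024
SELECT department, COUNT(*) AS n FROM courses GROUP BY department

Execution result:
department | n
CS | 1
Humanities | 2
Math | 3
Science | 1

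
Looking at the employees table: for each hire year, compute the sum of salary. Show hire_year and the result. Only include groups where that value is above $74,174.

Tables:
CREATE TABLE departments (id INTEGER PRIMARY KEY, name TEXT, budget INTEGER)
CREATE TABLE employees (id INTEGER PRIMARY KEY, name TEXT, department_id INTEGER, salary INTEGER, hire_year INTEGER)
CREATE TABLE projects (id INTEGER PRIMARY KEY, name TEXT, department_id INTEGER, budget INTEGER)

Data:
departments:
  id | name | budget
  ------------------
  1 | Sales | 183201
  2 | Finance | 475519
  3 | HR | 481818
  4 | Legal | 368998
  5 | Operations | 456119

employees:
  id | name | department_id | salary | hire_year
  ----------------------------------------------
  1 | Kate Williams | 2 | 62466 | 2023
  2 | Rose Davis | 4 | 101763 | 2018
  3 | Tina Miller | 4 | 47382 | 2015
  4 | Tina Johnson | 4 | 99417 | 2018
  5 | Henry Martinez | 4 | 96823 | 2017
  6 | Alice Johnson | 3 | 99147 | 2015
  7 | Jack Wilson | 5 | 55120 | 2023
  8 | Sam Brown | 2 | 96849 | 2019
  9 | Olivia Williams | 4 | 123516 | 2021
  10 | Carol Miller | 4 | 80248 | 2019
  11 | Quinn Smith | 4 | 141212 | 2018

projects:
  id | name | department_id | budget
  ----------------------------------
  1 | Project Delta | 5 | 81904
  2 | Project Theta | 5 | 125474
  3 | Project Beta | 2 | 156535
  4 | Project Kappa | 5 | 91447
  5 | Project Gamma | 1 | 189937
SELECT hire_year, SUM(salary) AS sum_salary FROM employees GROUP BY hire_year HAVING SUM(salary) > 74174

Execution result:
hire_year | sum_salary
2015 | 146529
2017 | 96823
2018 | 342392
2019 | 177097
2021 | 123516
2023 | 117586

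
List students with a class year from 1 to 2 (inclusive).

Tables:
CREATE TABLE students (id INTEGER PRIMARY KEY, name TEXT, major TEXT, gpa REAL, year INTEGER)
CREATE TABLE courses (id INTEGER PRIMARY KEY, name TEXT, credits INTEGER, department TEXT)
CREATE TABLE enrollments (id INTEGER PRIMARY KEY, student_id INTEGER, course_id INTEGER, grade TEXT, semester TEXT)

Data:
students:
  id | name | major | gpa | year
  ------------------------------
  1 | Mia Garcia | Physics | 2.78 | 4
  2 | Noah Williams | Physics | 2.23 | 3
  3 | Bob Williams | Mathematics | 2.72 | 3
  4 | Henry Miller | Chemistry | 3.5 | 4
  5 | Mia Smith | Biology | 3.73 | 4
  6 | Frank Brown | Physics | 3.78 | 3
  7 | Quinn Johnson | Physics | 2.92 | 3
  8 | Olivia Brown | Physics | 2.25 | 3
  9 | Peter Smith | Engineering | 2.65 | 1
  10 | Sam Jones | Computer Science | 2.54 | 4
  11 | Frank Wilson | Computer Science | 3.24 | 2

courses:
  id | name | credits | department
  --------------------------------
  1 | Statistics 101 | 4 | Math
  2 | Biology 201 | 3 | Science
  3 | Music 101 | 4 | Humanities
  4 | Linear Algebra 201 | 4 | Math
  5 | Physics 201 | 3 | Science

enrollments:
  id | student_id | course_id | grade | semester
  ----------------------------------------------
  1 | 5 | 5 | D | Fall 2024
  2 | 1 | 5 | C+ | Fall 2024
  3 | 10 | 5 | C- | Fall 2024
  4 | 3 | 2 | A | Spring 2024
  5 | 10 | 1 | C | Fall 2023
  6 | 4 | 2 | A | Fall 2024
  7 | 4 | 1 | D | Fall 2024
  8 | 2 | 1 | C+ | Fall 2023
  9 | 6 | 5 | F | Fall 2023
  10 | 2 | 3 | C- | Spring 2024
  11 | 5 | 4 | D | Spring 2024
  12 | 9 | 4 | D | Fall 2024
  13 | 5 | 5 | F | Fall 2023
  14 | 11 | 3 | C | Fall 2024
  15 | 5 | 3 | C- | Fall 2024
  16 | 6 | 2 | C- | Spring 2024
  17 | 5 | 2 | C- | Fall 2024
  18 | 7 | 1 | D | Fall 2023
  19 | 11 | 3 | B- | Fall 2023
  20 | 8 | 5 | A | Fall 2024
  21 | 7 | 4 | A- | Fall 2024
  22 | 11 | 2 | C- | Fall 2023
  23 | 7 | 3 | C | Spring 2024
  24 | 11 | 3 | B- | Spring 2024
SELECT name, year FROM students WHERE year BETWEEN 1 AND 2

Execution result:
name | year
Peter Smith | 1
Frank Wilson | 2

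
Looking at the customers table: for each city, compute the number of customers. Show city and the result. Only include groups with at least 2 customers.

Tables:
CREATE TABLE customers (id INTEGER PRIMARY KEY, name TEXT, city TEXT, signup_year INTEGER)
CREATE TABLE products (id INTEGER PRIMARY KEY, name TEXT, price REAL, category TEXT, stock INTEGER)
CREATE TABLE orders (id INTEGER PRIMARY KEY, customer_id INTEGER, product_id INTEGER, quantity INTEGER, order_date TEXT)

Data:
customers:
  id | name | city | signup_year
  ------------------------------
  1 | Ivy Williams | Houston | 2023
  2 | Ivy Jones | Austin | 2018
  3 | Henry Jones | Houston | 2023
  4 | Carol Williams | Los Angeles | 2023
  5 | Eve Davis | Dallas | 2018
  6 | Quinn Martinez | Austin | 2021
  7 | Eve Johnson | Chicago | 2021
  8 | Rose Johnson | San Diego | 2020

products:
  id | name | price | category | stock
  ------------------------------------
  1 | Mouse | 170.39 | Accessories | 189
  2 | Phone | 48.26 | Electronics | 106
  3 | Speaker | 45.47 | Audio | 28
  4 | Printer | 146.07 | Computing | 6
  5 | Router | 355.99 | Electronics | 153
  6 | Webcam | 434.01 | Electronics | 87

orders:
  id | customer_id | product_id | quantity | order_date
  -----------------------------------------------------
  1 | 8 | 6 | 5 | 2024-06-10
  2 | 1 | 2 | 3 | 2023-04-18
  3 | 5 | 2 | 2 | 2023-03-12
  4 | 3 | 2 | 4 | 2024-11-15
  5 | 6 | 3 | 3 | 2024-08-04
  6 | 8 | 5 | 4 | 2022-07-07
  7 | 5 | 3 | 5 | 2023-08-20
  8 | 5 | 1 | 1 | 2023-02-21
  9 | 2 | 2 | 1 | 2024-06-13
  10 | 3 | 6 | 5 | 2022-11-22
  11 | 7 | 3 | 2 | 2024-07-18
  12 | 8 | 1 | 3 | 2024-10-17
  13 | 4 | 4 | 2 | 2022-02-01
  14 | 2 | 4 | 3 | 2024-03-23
SELECT city, COUNT(*) AS n FROM customers GROUP BY city HAVING COUNT(*) >= 2

Execution result:
city | n
Austin | 2
Houston | 2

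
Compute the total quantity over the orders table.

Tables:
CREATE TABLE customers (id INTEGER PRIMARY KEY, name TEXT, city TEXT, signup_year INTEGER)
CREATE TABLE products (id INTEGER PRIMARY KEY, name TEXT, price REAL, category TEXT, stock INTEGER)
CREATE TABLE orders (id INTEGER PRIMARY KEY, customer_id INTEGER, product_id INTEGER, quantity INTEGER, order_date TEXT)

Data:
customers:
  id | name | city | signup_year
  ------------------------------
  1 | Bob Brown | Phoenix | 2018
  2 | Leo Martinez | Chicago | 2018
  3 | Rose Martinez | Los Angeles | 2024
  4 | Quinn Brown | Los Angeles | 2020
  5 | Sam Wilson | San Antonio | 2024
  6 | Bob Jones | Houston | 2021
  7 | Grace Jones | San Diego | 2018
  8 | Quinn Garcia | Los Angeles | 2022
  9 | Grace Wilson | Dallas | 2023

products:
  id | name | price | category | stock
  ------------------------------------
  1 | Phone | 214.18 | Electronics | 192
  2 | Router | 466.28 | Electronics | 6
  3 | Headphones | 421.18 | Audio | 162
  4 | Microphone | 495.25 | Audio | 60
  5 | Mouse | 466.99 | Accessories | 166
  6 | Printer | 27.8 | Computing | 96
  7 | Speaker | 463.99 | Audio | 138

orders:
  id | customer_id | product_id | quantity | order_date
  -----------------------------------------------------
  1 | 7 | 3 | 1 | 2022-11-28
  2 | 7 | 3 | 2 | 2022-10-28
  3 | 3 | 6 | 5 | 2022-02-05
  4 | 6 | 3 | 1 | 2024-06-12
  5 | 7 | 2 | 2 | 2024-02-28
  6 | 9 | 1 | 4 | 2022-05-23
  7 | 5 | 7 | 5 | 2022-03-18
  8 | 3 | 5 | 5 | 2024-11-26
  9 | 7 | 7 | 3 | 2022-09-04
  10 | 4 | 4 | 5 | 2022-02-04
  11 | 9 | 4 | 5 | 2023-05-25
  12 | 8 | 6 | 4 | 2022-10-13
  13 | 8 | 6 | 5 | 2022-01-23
SELECT SUM(quantity) FROM orders

Execution result:
47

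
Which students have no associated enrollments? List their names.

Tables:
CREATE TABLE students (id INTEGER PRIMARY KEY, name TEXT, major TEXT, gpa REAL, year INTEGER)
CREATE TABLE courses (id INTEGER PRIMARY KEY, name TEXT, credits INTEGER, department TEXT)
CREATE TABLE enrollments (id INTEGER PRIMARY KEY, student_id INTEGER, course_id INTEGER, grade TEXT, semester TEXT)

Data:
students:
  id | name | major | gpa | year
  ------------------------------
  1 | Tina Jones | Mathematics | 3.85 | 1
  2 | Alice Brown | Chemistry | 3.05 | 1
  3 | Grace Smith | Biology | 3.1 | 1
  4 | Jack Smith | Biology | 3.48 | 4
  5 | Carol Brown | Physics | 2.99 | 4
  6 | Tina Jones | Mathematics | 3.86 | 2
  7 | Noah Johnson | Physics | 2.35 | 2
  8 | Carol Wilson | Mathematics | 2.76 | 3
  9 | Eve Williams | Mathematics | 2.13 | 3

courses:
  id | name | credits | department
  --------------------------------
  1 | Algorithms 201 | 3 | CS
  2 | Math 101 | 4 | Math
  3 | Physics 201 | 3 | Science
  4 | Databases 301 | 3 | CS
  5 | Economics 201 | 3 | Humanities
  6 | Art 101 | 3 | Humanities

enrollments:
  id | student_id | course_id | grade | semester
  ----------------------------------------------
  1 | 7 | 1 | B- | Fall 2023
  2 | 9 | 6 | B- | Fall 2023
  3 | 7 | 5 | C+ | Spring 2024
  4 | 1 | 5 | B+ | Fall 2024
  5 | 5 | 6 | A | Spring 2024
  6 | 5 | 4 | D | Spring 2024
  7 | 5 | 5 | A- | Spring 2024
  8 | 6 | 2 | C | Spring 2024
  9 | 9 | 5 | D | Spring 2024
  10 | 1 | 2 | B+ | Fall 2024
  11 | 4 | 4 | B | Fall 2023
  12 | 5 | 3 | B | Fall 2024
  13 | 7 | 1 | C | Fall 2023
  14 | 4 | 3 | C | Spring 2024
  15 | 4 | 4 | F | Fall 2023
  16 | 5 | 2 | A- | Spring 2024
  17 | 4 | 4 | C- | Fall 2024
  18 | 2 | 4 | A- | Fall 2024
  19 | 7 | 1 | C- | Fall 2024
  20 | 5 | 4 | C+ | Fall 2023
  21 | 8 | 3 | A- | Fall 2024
SELECT p.name FROM students p LEFT JOIN enrollments c ON c.student_id = p.id WHERE c.id IS NULL

Execution result:
Grace Smith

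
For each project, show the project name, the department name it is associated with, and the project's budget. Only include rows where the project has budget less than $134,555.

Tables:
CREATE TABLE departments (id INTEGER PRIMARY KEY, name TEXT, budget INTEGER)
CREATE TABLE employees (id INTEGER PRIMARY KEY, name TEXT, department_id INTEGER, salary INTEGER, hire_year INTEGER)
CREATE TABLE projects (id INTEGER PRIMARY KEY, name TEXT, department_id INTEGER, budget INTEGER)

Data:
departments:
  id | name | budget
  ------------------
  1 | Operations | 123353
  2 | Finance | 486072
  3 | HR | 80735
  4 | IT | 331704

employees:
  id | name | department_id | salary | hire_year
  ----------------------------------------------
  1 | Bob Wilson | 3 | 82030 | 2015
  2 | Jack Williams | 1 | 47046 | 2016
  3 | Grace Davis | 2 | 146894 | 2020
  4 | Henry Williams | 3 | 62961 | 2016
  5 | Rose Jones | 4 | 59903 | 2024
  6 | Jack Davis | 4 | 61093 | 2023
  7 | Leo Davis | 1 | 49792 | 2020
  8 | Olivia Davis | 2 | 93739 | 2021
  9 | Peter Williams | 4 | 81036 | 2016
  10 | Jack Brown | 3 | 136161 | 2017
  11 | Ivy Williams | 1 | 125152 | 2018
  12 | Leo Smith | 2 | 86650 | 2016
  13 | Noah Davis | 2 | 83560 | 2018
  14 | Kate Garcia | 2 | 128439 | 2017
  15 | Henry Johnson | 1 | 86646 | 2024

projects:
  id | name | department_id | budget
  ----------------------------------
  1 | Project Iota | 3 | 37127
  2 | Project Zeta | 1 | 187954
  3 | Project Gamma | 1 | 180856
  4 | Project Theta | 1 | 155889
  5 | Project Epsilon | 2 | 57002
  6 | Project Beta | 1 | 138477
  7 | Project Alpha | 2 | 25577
SELECT c.name, p.name AS department, c.budget FROM projects c JOIN departments p ON c.department_id = p.id WHERE c.budget < 134555

Execution result:
name | department | budget
Project Iota | HR | 37127
Project Epsilon | Finance | 57002
Project Alpha | Finance | 25577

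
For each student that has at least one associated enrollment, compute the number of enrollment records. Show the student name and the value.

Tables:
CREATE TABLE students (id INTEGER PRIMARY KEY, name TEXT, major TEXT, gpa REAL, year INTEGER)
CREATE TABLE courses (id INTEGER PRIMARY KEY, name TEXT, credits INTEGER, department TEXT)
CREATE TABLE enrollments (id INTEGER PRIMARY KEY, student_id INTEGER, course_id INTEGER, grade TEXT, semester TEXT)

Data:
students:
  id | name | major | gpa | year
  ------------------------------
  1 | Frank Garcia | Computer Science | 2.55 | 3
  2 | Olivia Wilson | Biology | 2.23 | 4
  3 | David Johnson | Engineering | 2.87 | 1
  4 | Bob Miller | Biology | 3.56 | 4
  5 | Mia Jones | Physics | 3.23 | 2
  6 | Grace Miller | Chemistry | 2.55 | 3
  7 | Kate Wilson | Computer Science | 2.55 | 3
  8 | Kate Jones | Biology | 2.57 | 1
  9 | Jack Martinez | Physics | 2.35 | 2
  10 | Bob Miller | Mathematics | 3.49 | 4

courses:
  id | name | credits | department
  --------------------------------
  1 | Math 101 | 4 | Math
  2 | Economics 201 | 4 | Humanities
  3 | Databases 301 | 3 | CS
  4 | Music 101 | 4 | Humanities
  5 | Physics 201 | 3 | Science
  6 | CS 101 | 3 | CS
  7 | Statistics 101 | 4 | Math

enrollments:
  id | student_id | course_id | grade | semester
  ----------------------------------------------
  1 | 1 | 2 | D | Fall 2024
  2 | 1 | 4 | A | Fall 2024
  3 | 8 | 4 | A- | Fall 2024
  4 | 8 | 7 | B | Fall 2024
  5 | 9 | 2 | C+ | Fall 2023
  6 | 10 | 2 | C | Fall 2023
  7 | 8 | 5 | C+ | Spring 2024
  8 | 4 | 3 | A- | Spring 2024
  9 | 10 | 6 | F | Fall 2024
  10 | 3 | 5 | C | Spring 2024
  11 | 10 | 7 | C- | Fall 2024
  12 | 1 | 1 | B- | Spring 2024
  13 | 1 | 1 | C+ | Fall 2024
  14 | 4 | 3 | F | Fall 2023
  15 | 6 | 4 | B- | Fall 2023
SELECT p.name, COUNT(*) AS n FROM enrollments c JOIN students p ON c.student_id = p.id GROUP BY p.id, p.name

Execution result:
name | n
Frank Garcia | 4
David Johnson | 1
Bob Miller | 2
Grace Miller | 1
Kate Jones | 3
Jack Martinez | 1
Bob Miller | 3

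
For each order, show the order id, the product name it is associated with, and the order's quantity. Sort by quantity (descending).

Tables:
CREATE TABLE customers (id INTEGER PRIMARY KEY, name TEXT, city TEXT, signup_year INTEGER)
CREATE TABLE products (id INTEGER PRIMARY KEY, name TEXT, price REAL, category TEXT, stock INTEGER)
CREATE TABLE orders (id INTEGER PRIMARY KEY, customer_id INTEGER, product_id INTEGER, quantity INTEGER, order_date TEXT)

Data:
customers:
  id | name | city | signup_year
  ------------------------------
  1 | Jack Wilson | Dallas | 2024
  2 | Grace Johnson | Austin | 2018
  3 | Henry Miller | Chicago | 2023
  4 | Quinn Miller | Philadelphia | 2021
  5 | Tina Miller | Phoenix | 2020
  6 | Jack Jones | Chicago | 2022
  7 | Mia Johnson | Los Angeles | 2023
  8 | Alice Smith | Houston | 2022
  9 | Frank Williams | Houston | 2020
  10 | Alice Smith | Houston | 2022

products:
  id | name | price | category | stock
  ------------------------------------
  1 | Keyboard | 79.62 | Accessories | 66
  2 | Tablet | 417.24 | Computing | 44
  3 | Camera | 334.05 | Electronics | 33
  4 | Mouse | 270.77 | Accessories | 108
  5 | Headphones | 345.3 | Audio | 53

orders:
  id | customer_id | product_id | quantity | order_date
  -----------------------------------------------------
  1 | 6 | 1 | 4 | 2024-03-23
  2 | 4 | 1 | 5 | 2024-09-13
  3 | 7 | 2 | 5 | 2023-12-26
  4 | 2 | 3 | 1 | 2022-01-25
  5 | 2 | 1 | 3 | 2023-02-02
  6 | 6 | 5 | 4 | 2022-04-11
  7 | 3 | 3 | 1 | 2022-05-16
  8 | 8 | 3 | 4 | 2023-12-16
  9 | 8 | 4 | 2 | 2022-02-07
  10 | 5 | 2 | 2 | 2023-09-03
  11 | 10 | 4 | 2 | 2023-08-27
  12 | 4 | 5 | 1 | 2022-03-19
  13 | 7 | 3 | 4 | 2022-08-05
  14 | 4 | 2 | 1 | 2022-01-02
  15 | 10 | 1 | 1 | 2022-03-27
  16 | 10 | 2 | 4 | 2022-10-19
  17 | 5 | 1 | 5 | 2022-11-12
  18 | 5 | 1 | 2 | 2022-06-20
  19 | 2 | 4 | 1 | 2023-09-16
SELECT c.id, p.name AS product, c.quantity FROM orders c JOIN products p ON c.product_id = p.id ORDER BY c.quantity DESC

Execution result:
id | product | quantity
2 | Keyboard | 5
3 | Tablet | 5
17 | Keyboard | 5
1 | Keyboard | 4
6 | Headphones | 4
8 | Camera | 4
13 | Camera | 4
16 | Tablet | 4
5 | Keyboard | 3
9 | Mouse | 2
10 | Tablet | 2
11 | Mouse | 2
18 | Keyboard | 2
4 | Camera | 1
7 | Camera | 1
12 | Headphones | 1
14 | Tablet | 1
15 | Keyboard | 1
19 | Mouse | 1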